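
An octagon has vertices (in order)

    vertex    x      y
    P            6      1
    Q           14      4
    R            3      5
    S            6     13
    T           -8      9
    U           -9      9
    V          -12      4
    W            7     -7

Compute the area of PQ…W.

210.5

Apply the shoelace formula: 2A = Σ (x_i·y_{i+1} − x_{i+1}·y_i), indices taken mod 8.
Σ = (10) + (58) + (9) + (158) + (9) + (72) + (56) + (49) = 421
Area = |Σ|/2 = 210.5.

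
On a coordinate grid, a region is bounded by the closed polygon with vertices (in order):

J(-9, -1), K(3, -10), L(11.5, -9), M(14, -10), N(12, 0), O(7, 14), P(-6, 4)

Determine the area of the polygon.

317

Σ = (93) + (88) + (11) + (120) + (168) + (112) + (42) = 634
Area = |Σ|/2 = 317.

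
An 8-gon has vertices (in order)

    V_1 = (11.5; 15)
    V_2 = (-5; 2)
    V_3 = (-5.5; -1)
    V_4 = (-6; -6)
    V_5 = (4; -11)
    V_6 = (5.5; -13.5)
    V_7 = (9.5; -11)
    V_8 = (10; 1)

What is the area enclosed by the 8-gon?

281.625

Apply the surveyor's formula: 2A = Σ (x_i·y_{i+1} − x_{i+1}·y_i), indices taken mod 8.
Σ = (98) + (16) + (27) + (90) + (6.5) + (67.75) + (119.5) + (138.5) = 563.25
Area = |Σ|/2 = 281.625.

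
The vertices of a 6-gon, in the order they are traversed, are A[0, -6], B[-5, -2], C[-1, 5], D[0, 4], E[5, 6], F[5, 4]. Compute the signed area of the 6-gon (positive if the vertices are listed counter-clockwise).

Σ = (-30) + (-27) + (-4) + (-20) + (-10) + (-30) = -121
Signed area = Σ/2 = -60.5 (negative ⇒ clockwise traversal).

-60.5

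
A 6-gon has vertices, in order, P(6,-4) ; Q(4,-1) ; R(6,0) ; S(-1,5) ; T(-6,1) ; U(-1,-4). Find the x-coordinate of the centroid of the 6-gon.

Apply the surveyor's formula. First the cross-terms c_i = x_i·y_{i+1} − x_{i+1}·y_i:
  10, 6, 30, 29, 25, 28  ⇒  2A = 128, A = 64.
Then Σ (x_i + x_{i+1})·c_i = 72, so x̄ = 72 / (6·64) = 0.1875.

0.1875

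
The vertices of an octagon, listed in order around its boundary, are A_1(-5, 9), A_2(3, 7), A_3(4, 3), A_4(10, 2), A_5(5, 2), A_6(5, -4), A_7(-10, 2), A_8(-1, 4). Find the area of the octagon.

Apply the shoelace (surveyor's) formula: 2A = Σ (x_i·y_{i+1} − x_{i+1}·y_i), indices taken mod 8.
Σ = (-62) + (-19) + (-22) + (10) + (-30) + (-30) + (-38) + (11) = -180
Area = |Σ|/2 = 90.

90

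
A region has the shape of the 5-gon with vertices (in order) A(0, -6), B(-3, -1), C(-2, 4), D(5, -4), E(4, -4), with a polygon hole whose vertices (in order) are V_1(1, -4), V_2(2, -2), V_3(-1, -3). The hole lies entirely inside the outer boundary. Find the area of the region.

33.5

Outer boundary:
Cross-terms: -18, -14, -12, -4, -24  ⇒  Σ = -72
Area = |Σ|/2 = 36.
Hole:
Apply the shoelace formula: 2A = Σ (x_i·y_{i+1} − x_{i+1}·y_i), indices taken mod 3.
Σ = (6) + (-8) + (7) = 5
Area = |Σ|/2 = 2.5.
Net area = 36 − 2.5 = 33.5.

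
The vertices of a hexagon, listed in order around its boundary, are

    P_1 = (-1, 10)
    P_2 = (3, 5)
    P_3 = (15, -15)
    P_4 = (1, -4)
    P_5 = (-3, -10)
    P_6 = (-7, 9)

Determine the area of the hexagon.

Apply the shoelace (surveyor's) formula: 2A = Σ (x_i·y_{i+1} − x_{i+1}·y_i), indices taken mod 6.
Σ = (-35) + (-120) + (-45) + (-22) + (-97) + (-61) = -380
Area = |Σ|/2 = 190.

190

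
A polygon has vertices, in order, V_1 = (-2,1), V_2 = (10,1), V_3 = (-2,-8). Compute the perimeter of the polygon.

36

|V_1V_2| = √((12)² + (0)²) = √144 = 12
|V_2V_3| = √((-12)² + (-9)²) = √225 = 15
|V_3V_1| = √((0)² + (9)²) = √81 = 9
Perimeter = 12 + 15 + 9 = 36.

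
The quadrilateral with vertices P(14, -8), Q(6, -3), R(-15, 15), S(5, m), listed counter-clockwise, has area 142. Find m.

-12

The doubled signed area Σ (x_i y_{i+1} − x_{i+1} y_i) is linear in m.
With m=0 it equals -64; the coefficient of m is -29 (from the two edges through S).
So -29·m + -64 = 2·142 = 284 ⇒ m = -12.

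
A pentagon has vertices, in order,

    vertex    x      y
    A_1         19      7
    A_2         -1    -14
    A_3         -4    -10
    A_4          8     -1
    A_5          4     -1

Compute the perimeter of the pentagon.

70

|A_1A_2| = √((-20)² + (-21)²) = √841 = 29
|A_2A_3| = √((-3)² + (4)²) = √25 = 5
|A_3A_4| = √((12)² + (9)²) = √225 = 15
|A_4A_5| = √((-4)² + (0)²) = √16 = 4
|A_5A_1| = √((15)² + (8)²) = √289 = 17
Perimeter = 29 + 5 + 15 + 4 + 17 = 70.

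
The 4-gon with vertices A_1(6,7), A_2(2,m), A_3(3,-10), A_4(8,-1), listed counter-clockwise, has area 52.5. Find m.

The doubled signed area Σ (x_i y_{i+1} − x_{i+1} y_i) is linear in m.
With m=0 it equals 105; the coefficient of m is 3 (from the two edges through A_2).
So 3·m + 105 = 2·52.5 = 105 ⇒ m = 0.

0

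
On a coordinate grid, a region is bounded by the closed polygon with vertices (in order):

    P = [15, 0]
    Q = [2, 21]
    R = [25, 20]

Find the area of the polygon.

Σ = (315) + (-485) + (-300) = -470
Area = |Σ|/2 = 235.

235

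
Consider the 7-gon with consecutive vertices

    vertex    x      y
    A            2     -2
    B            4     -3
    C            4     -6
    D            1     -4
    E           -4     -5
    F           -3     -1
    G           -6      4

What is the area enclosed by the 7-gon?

33

Apply the shoelace (surveyor's) formula: 2A = Σ (x_i·y_{i+1} − x_{i+1}·y_i), indices taken mod 7.
Cross-terms: 2, -12, -10, -21, -11, -18, 4  ⇒  Σ = -66
Area = |Σ|/2 = 33.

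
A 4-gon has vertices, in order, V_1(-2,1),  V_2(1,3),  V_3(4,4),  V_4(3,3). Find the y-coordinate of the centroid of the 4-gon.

Apply the shoelace formula. First the cross-terms c_i = x_i·y_{i+1} − x_{i+1}·y_i:
  -7, -8, 0, 9  ⇒  2A = -6, A = -3.
Then Σ (y_i + y_{i+1})·c_i = -48, so ȳ = -48 / (6·(-3)) = 8/3.

8/3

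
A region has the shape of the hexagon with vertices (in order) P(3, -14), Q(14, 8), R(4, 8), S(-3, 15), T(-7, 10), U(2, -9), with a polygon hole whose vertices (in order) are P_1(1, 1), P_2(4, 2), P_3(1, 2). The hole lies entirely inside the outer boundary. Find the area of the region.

Outer boundary:
P→Q: (3)(8) − (14)(-14) = 220
Q→R: (14)(8) − (4)(8) = 80
R→S: (4)(15) − (-3)(8) = 84
S→T: (-3)(10) − (-7)(15) = 75
T→U: (-7)(-9) − (2)(10) = 43
U→P: (2)(-14) − (3)(-9) = -1
Σ = 501
Area = |Σ|/2 = 250.5.
Hole:
Apply the shoelace (surveyor's) formula: 2A = Σ (x_i·y_{i+1} − x_{i+1}·y_i), indices taken mod 3.
Σ = (-2) + (6) + (-1) = 3
Area = |Σ|/2 = 1.5.
Net area = 250.5 − 1.5 = 249.

249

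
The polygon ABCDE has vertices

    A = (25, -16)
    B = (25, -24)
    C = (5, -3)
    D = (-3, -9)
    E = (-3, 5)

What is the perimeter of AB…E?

|AB| = √((0)² + (-8)²) = √64 = 8
|BC| = √((-20)² + (21)²) = √841 = 29
|CD| = √((-8)² + (-6)²) = √100 = 10
|DE| = √((0)² + (14)²) = √196 = 14
|EA| = √((28)² + (-21)²) = √1225 = 35
Perimeter = 8 + 29 + 10 + 14 + 35 = 96.

96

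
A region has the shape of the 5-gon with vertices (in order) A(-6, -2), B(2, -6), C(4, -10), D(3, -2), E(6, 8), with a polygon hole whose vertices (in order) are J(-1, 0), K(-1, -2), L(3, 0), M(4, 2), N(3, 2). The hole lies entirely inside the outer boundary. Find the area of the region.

60

Outer boundary:
Apply the shoelace formula: 2A = Σ (x_i·y_{i+1} − x_{i+1}·y_i), indices taken mod 5.
Σ = (40) + (4) + (22) + (36) + (36) = 138
Area = |Σ|/2 = 69.
Hole:
Apply the shoelace (surveyor's) formula: 2A = Σ (x_i·y_{i+1} − x_{i+1}·y_i), indices taken mod 5.
J→K: (-1)(-2) − (-1)(0) = 2
K→L: (-1)(0) − (3)(-2) = 6
L→M: (3)(2) − (4)(0) = 6
M→N: (4)(2) − (3)(2) = 2
N→J: (3)(0) − (-1)(2) = 2
Σ = 18
Area = |Σ|/2 = 9.
Net area = 69 − 9 = 60.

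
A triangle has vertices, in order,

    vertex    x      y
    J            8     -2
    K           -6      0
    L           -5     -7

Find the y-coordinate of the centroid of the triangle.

-3

Apply the shoelace formula. First the cross-terms c_i = x_i·y_{i+1} − x_{i+1}·y_i:
  -12, 42, 66  ⇒  2A = 96, A = 48.
Then Σ (y_i + y_{i+1})·c_i = -864, so ȳ = -864 / (6·48) = -3.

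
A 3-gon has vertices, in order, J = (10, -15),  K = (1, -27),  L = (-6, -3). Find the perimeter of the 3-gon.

60

|JK| = √((-9)² + (-12)²) = √225 = 15
|KL| = √((-7)² + (24)²) = √625 = 25
|LJ| = √((16)² + (-12)²) = √400 = 20
Perimeter = 15 + 25 + 20 = 60.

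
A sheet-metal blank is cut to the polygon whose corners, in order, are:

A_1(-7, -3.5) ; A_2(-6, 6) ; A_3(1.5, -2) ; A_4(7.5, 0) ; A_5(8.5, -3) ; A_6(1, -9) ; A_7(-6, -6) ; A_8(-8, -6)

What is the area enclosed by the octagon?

Apply Gauss's area formula: 2A = Σ (x_i·y_{i+1} − x_{i+1}·y_i), indices taken mod 8.
Σ = (-63) + (3) + (15) + (-22.5) + (-73.5) + (-60) + (-12) + (-14) = -227
Area = |Σ|/2 = 113.5.

113.5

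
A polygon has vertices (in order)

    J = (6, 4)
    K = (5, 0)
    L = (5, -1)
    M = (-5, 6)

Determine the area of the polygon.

Apply Gauss's area formula: 2A = Σ (x_i·y_{i+1} − x_{i+1}·y_i), indices taken mod 4.
Σ = (-20) + (-5) + (25) + (-56) = -56
Area = |Σ|/2 = 28.

28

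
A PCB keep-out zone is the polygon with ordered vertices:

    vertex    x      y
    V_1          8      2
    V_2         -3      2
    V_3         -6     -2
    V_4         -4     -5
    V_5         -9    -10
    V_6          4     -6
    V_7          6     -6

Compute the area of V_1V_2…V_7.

111.5

Apply the shoelace formula: 2A = Σ (x_i·y_{i+1} − x_{i+1}·y_i), indices taken mod 7.
Σ = (22) + (18) + (22) + (-5) + (94) + (12) + (60) = 223
Area = |Σ|/2 = 111.5.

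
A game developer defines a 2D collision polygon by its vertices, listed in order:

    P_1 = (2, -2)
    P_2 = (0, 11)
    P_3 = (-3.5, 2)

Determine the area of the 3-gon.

Apply the surveyor's formula: 2A = Σ (x_i·y_{i+1} − x_{i+1}·y_i), indices taken mod 3.
P_1→P_2: (2)(11) − (0)(-2) = 22
P_2→P_3: (0)(2) − (-3.5)(11) = 38.5
P_3→P_1: (-3.5)(-2) − (2)(2) = 3
Σ = 63.5
Area = |Σ|/2 = 31.75.

31.75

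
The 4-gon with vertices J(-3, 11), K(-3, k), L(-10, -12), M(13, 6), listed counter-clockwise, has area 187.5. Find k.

Write out the shoelace sum; only the two edges meeting at K involve k:
2·Area = [((-3)·k − (-3)·11) + ((-3)·(-12) − (-10)·k)] + 257
       = 7·k + 326 = 375
⇒ k = 7.

7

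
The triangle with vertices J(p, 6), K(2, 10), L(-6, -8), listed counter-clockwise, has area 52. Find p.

The doubled signed area Σ (x_i y_{i+1} − x_{i+1} y_i) is linear in p.
With p=0 it equals -4; the coefficient of p is 18 (from the two edges through J).
So 18·p + -4 = 2·52 = 104 ⇒ p = 6.

6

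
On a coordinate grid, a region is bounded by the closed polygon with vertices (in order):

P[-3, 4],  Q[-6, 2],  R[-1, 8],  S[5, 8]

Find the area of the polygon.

Apply the shoelace formula: 2A = Σ (x_i·y_{i+1} − x_{i+1}·y_i), indices taken mod 4.
Cross-terms: 18, -46, -48, 44  ⇒  Σ = -32
Area = |Σ|/2 = 16.

16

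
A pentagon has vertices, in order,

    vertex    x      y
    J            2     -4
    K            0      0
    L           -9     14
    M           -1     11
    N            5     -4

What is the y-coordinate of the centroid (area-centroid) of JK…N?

1193/222

Apply the shoelace formula. First the cross-terms c_i = x_i·y_{i+1} − x_{i+1}·y_i:
  0, 0, -85, -51, -12  ⇒  2A = -148, A = -74.
Then Σ (y_i + y_{i+1})·c_i = -2386, so ȳ = -2386 / (6·(-74)) = 1193/222.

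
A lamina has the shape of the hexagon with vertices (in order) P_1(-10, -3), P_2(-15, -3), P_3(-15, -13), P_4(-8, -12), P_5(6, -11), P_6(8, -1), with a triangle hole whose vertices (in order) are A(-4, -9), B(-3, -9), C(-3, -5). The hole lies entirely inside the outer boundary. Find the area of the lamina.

Outer boundary:
Apply the shoelace formula: 2A = Σ (x_i·y_{i+1} − x_{i+1}·y_i), indices taken mod 6.
P_1→P_2: (-10)(-3) − (-15)(-3) = -15
P_2→P_3: (-15)(-13) − (-15)(-3) = 150
P_3→P_4: (-15)(-12) − (-8)(-13) = 76
P_4→P_5: (-8)(-11) − (6)(-12) = 160
P_5→P_6: (6)(-1) − (8)(-11) = 82
P_6→P_1: (8)(-3) − (-10)(-1) = -34
Σ = 419
Area = |Σ|/2 = 209.5.
Hole:
Σ = (9) + (-12) + (7) = 4
Area = |Σ|/2 = 2.
Net area = 209.5 − 2 = 207.5.

207.5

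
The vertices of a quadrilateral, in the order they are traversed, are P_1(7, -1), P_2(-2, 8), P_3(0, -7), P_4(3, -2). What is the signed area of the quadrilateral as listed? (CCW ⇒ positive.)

Σ = (54) + (14) + (21) + (11) = 100
Signed area = Σ/2 = 50 (positive ⇒ counter-clockwise traversal).

50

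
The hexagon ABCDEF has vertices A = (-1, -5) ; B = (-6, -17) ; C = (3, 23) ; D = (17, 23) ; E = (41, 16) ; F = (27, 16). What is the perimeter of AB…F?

142

|AB| = √((-5)² + (-12)²) = √169 = 13
|BC| = √((9)² + (40)²) = √1681 = 41
|CD| = √((14)² + (0)²) = √196 = 14
|DE| = √((24)² + (-7)²) = √625 = 25
|EF| = √((-14)² + (0)²) = √196 = 14
|FA| = √((-28)² + (-21)²) = √1225 = 35
Perimeter = 13 + 41 + 14 + 25 + 14 + 35 = 142.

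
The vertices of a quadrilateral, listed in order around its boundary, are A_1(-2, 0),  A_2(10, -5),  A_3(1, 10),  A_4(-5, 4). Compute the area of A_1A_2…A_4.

Apply the shoelace (surveyor's) formula: 2A = Σ (x_i·y_{i+1} − x_{i+1}·y_i), indices taken mod 4.
Cross-terms: 10, 105, 54, 8  ⇒  Σ = 177
Area = |Σ|/2 = 88.5.

88.5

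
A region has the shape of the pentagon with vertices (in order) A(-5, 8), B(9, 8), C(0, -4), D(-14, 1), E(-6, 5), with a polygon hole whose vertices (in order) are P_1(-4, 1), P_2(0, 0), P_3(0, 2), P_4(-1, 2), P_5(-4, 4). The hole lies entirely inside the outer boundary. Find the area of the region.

136.5

Outer boundary:
Σ = (-112) + (-36) + (-56) + (-64) + (-23) = -291
Area = |Σ|/2 = 145.5.
Hole:
Apply the shoelace formula: 2A = Σ (x_i·y_{i+1} − x_{i+1}·y_i), indices taken mod 5.
Σ = (0) + (0) + (2) + (4) + (12) = 18
Area = |Σ|/2 = 9.
Net area = 145.5 − 9 = 136.5.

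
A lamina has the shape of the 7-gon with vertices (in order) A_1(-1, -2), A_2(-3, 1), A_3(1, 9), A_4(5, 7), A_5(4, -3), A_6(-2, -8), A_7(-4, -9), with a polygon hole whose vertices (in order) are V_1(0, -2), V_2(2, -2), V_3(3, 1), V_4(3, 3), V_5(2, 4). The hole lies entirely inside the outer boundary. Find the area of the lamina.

74.5

Outer boundary:
Apply the shoelace (surveyor's) formula: 2A = Σ (x_i·y_{i+1} − x_{i+1}·y_i), indices taken mod 7.
Σ = (-7) + (-28) + (-38) + (-43) + (-38) + (-14) + (-1) = -169
Area = |Σ|/2 = 84.5.
Hole:
Apply the surveyor's formula: 2A = Σ (x_i·y_{i+1} − x_{i+1}·y_i), indices taken mod 5.
V_1→V_2: (0)(-2) − (2)(-2) = 4
V_2→V_3: (2)(1) − (3)(-2) = 8
V_3→V_4: (3)(3) − (3)(1) = 6
V_4→V_5: (3)(4) − (2)(3) = 6
V_5→V_1: (2)(-2) − (0)(4) = -4
Σ = 20
Area = |Σ|/2 = 10.
Net area = 84.5 − 10 = 74.5.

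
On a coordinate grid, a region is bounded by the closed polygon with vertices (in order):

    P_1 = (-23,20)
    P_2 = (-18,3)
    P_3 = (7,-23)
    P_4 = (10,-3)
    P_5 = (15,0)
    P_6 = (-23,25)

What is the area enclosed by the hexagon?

Σ = (291) + (393) + (209) + (45) + (375) + (115) = 1428
Area = |Σ|/2 = 714.

714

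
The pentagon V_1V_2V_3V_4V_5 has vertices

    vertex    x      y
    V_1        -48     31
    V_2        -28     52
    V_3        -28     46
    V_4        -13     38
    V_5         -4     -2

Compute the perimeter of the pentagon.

148

|V_1V_2| = √((20)² + (21)²) = √841 = 29
|V_2V_3| = √((0)² + (-6)²) = √36 = 6
|V_3V_4| = √((15)² + (-8)²) = √289 = 17
|V_4V_5| = √((9)² + (-40)²) = √1681 = 41
|V_5V_1| = √((-44)² + (33)²) = √3025 = 55
Perimeter = 29 + 6 + 17 + 41 + 55 = 148.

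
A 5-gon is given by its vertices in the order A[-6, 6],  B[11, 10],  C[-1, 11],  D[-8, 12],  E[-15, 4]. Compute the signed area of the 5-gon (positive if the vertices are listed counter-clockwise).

Apply the shoelace formula: 2A = Σ (x_i·y_{i+1} − x_{i+1}·y_i), indices taken mod 5.
Σ = (-126) + (131) + (76) + (148) + (-66) = 163
Signed area = Σ/2 = 81.5 (positive ⇒ counter-clockwise traversal).

81.5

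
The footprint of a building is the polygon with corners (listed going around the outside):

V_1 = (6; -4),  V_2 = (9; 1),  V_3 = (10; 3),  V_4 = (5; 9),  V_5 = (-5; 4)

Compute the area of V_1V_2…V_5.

97.5

Σ = (42) + (17) + (75) + (65) + (-4) = 195
Area = |Σ|/2 = 97.5.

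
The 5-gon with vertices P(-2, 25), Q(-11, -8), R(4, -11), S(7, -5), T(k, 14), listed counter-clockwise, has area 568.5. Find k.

The doubled signed area Σ (x_i y_{i+1} − x_{i+1} y_i) is linear in k.
With k=0 it equals 627; the coefficient of k is 30 (from the two edges through T).
So 30·k + 627 = 2·568.5 = 1137 ⇒ k = 17.

17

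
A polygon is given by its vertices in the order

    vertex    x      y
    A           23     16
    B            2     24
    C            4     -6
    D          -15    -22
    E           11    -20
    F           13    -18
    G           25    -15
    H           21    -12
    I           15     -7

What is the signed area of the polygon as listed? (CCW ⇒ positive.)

Apply Gauss's area formula: 2A = Σ (x_i·y_{i+1} − x_{i+1}·y_i), indices taken mod 9.
A→B: (23)(24) − (2)(16) = 520
B→C: (2)(-6) − (4)(24) = -108
C→D: (4)(-22) − (-15)(-6) = -178
D→E: (-15)(-20) − (11)(-22) = 542
E→F: (11)(-18) − (13)(-20) = 62
F→G: (13)(-15) − (25)(-18) = 255
G→H: (25)(-12) − (21)(-15) = 15
H→I: (21)(-7) − (15)(-12) = 33
I→A: (15)(16) − (23)(-7) = 401
Σ = 1542
Signed area = Σ/2 = 771 (positive ⇒ counter-clockwise traversal).

771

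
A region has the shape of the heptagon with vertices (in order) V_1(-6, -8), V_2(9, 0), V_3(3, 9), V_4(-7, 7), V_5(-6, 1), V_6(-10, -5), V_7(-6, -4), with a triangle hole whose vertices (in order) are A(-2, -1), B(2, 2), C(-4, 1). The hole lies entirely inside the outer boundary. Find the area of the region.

166

Outer boundary:
Apply the shoelace formula: 2A = Σ (x_i·y_{i+1} − x_{i+1}·y_i), indices taken mod 7.
V_1→V_2: (-6)(0) − (9)(-8) = 72
V_2→V_3: (9)(9) − (3)(0) = 81
V_3→V_4: (3)(7) − (-7)(9) = 84
V_4→V_5: (-7)(1) − (-6)(7) = 35
V_5→V_6: (-6)(-5) − (-10)(1) = 40
V_6→V_7: (-10)(-4) − (-6)(-5) = 10
V_7→V_1: (-6)(-8) − (-6)(-4) = 24
Σ = 346
Area = |Σ|/2 = 173.
Hole:
Apply Gauss's area formula: 2A = Σ (x_i·y_{i+1} − x_{i+1}·y_i), indices taken mod 3.
Σ = (-2) + (10) + (6) = 14
Area = |Σ|/2 = 7.
Net area = 173 − 7 = 166.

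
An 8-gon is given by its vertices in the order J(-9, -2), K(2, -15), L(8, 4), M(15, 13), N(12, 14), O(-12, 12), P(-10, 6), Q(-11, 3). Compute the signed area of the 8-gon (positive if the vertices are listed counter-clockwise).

405

Apply the surveyor's formula: 2A = Σ (x_i·y_{i+1} − x_{i+1}·y_i), indices taken mod 8.
Cross-terms: 139, 128, 44, 54, 312, 48, 36, 49  ⇒  Σ = 810
Signed area = Σ/2 = 405 (positive ⇒ counter-clockwise traversal).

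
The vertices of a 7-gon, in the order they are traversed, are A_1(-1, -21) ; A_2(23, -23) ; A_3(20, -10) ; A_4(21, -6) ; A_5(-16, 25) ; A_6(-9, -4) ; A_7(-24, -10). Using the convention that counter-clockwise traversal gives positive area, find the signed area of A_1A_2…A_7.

Cross-terms: 506, 230, 90, 429, 289, -6, 494  ⇒  Σ = 2032
Signed area = Σ/2 = 1016 (positive ⇒ counter-clockwise traversal).

1016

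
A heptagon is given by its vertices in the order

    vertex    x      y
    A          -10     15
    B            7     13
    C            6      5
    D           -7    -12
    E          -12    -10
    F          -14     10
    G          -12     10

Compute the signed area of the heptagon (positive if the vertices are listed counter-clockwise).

Apply the shoelace (surveyor's) formula: 2A = Σ (x_i·y_{i+1} − x_{i+1}·y_i), indices taken mod 7.
Σ = (-235) + (-43) + (-37) + (-74) + (-260) + (-20) + (-80) = -749
Signed area = Σ/2 = -374.5 (negative ⇒ clockwise traversal).

-374.5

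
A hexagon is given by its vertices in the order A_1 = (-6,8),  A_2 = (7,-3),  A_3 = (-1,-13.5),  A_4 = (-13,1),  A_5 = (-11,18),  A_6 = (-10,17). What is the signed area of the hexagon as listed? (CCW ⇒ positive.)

-260

Apply the shoelace formula: 2A = Σ (x_i·y_{i+1} − x_{i+1}·y_i), indices taken mod 6.
A_1→A_2: (-6)(-3) − (7)(8) = -38
A_2→A_3: (7)(-13.5) − (-1)(-3) = -97.5
A_3→A_4: (-1)(1) − (-13)(-13.5) = -176.5
A_4→A_5: (-13)(18) − (-11)(1) = -223
A_5→A_6: (-11)(17) − (-10)(18) = -7
A_6→A_1: (-10)(8) − (-6)(17) = 22
Σ = -520
Signed area = Σ/2 = -260 (negative ⇒ clockwise traversal).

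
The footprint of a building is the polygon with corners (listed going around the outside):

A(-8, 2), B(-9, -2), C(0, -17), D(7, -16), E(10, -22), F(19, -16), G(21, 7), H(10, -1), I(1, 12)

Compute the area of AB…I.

583.5

Σ = (34) + (153) + (119) + (6) + (258) + (469) + (-91) + (121) + (98) = 1167
Area = |Σ|/2 = 583.5.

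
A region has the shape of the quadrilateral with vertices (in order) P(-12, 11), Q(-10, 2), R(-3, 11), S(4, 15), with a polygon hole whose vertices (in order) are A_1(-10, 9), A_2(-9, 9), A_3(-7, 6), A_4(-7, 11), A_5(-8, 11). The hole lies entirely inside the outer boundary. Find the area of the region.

Outer boundary:
Apply the surveyor's formula: 2A = Σ (x_i·y_{i+1} − x_{i+1}·y_i), indices taken mod 4.
Cross-terms: 86, -104, -89, 224  ⇒  Σ = 117
Area = |Σ|/2 = 58.5.
Hole:
Apply Gauss's area formula: 2A = Σ (x_i·y_{i+1} − x_{i+1}·y_i), indices taken mod 5.
Σ = (-9) + (9) + (-35) + (11) + (38) = 14
Area = |Σ|/2 = 7.
Net area = 58.5 − 7 = 51.5.

51.5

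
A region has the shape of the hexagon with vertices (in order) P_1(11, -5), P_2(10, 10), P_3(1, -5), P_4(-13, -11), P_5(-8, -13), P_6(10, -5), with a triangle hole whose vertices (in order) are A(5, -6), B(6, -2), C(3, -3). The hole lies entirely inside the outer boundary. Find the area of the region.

Outer boundary:
Σ = (160) + (-60) + (-76) + (81) + (170) + (5) = 280
Area = |Σ|/2 = 140.
Hole:
Apply the surveyor's formula: 2A = Σ (x_i·y_{i+1} − x_{i+1}·y_i), indices taken mod 3.
Σ = (26) + (-12) + (-3) = 11
Area = |Σ|/2 = 5.5.
Net area = 140 − 5.5 = 134.5.

134.5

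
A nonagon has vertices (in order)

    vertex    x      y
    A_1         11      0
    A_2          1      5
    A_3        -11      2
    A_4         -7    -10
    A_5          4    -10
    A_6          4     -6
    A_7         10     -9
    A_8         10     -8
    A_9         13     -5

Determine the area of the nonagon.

252.5

Σ = (55) + (57) + (124) + (110) + (16) + (24) + (10) + (54) + (55) = 505
Area = |Σ|/2 = 252.5.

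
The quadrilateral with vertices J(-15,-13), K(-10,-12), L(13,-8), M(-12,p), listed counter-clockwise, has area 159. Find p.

-1

Write out the shoelace sum; only the two edges meeting at M involve p:
2·Area = [(13·p − (-12)·(-8)) + ((-12)·(-13) − (-15)·p)] + 286
       = 28·p + 346 = 318
⇒ p = -1.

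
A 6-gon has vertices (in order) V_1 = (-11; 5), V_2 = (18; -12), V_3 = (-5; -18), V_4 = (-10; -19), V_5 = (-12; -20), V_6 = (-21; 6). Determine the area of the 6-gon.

493

Apply the shoelace (surveyor's) formula: 2A = Σ (x_i·y_{i+1} − x_{i+1}·y_i), indices taken mod 6.
Σ = (42) + (-384) + (-85) + (-28) + (-492) + (-39) = -986
Area = |Σ|/2 = 493.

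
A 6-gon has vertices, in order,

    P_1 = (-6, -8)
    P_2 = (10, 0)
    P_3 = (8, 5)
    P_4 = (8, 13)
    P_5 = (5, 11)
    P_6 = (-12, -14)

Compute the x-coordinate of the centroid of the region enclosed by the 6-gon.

Apply Gauss's area formula. First the cross-terms c_i = x_i·y_{i+1} − x_{i+1}·y_i:
  80, 50, 64, 23, 62, 12  ⇒  2A = 291, A = 145.5.
Then Σ (x_i + x_{i+1})·c_i = 1893, so x̄ = 1893 / (6·145.5) = 631/291.

631/291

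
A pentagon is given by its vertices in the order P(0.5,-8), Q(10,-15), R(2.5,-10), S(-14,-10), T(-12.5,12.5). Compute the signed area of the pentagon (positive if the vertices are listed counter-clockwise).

Cross-terms: 72.5, -62.5, -165, -300, 93.75  ⇒  Σ = -361.25
Signed area = Σ/2 = -180.625 (negative ⇒ clockwise traversal).

-180.625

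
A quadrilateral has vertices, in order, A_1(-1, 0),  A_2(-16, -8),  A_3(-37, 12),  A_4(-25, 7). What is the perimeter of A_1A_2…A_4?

|A_1A_2| = √((-15)² + (-8)²) = √289 = 17
|A_2A_3| = √((-21)² + (20)²) = √841 = 29
|A_3A_4| = √((12)² + (-5)²) = √169 = 13
|A_4A_1| = √((24)² + (-7)²) = √625 = 25
Perimeter = 17 + 29 + 13 + 25 = 84.

84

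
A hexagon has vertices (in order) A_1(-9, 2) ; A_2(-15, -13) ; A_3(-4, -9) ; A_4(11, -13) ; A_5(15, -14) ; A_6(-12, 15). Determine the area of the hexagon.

295

Apply the surveyor's formula: 2A = Σ (x_i·y_{i+1} − x_{i+1}·y_i), indices taken mod 6.
Σ = (147) + (83) + (151) + (41) + (57) + (111) = 590
Area = |Σ|/2 = 295.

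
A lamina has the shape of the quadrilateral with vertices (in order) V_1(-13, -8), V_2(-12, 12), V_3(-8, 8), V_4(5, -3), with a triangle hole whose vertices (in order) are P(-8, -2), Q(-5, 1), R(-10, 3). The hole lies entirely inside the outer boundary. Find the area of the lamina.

163

Outer boundary:
Σ = (-252) + (0) + (-16) + (-79) = -347
Area = |Σ|/2 = 173.5.
Hole:
Apply Gauss's area formula: 2A = Σ (x_i·y_{i+1} − x_{i+1}·y_i), indices taken mod 3.
Σ = (-18) + (-5) + (44) = 21
Area = |Σ|/2 = 10.5.
Net area = 173.5 − 10.5 = 163.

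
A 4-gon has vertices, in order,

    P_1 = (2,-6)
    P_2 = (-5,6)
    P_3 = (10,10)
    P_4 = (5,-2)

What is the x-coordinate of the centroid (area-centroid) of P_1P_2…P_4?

18/7

Apply the shoelace (surveyor's) formula. First the cross-terms c_i = x_i·y_{i+1} − x_{i+1}·y_i:
  -18, -110, -70, -26  ⇒  2A = -224, A = -112.
Then Σ (x_i + x_{i+1})·c_i = -1728, so x̄ = -1728 / (6·(-112)) = 18/7.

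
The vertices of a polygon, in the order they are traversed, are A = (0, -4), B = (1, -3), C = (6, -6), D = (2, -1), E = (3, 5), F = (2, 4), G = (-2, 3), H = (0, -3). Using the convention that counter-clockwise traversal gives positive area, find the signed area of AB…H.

Apply the shoelace (surveyor's) formula: 2A = Σ (x_i·y_{i+1} − x_{i+1}·y_i), indices taken mod 8.
A→B: (0)(-3) − (1)(-4) = 4
B→C: (1)(-6) − (6)(-3) = 12
C→D: (6)(-1) − (2)(-6) = 6
D→E: (2)(5) − (3)(-1) = 13
E→F: (3)(4) − (2)(5) = 2
F→G: (2)(3) − (-2)(4) = 14
G→H: (-2)(-3) − (0)(3) = 6
H→A: (0)(-4) − (0)(-3) = 0
Σ = 57
Signed area = Σ/2 = 28.5 (positive ⇒ counter-clockwise traversal).

28.5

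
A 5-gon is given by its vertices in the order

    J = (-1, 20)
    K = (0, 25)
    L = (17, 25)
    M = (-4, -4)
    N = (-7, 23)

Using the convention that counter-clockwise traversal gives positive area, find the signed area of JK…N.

-327.5

Σ = (-25) + (-425) + (32) + (-120) + (-117) = -655
Signed area = Σ/2 = -327.5 (negative ⇒ clockwise traversal).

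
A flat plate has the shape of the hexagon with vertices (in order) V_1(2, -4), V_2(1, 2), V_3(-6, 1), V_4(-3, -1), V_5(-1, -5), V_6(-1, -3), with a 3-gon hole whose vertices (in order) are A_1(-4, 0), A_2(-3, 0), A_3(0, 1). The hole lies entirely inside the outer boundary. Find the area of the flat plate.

Outer boundary:
Apply Gauss's area formula: 2A = Σ (x_i·y_{i+1} − x_{i+1}·y_i), indices taken mod 6.
Σ = (8) + (13) + (9) + (14) + (-2) + (10) = 52
Area = |Σ|/2 = 26.
Hole:
Σ = (0) + (-3) + (4) = 1
Area = |Σ|/2 = 0.5.
Net area = 26 − 0.5 = 25.5.

25.5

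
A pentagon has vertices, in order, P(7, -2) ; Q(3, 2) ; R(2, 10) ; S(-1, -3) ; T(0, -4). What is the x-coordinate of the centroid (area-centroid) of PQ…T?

Apply the shoelace formula. First the cross-terms c_i = x_i·y_{i+1} − x_{i+1}·y_i:
  20, 26, 4, 4, 28  ⇒  2A = 82, A = 41.
Then Σ (x_i + x_{i+1})·c_i = 526, so x̄ = 526 / (6·41) = 263/123.

263/123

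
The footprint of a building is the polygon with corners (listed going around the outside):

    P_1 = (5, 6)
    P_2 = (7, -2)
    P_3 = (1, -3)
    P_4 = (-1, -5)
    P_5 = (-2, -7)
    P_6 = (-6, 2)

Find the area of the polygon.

Apply the shoelace (surveyor's) formula: 2A = Σ (x_i·y_{i+1} − x_{i+1}·y_i), indices taken mod 6.
Σ = (-52) + (-19) + (-8) + (-3) + (-46) + (-46) = -174
Area = |Σ|/2 = 87.

87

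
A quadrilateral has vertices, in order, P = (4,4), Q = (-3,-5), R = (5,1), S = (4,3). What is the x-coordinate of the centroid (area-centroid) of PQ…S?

167/87

Apply the shoelace formula. First the cross-terms c_i = x_i·y_{i+1} − x_{i+1}·y_i:
  -8, 22, 11, 4  ⇒  2A = 29, A = 14.5.
Then Σ (x_i + x_{i+1})·c_i = 167, so x̄ = 167 / (6·14.5) = 167/87.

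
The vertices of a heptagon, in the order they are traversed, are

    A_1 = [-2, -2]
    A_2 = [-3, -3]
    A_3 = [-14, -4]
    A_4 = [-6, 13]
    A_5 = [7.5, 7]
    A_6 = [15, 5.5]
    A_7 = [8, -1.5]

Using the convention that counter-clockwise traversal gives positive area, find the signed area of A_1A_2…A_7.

Apply Gauss's area formula: 2A = Σ (x_i·y_{i+1} − x_{i+1}·y_i), indices taken mod 7.
Σ = (0) + (-30) + (-206) + (-139.5) + (-63.75) + (-66.5) + (-19) = -524.75
Signed area = Σ/2 = -262.375 (negative ⇒ clockwise traversal).

-262.375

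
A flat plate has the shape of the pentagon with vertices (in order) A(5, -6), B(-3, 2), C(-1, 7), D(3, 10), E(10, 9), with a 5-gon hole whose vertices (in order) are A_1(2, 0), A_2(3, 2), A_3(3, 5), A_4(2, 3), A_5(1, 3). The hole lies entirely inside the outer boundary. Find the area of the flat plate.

Outer boundary:
Apply the surveyor's formula: 2A = Σ (x_i·y_{i+1} − x_{i+1}·y_i), indices taken mod 5.
Σ = (-8) + (-19) + (-31) + (-73) + (-105) = -236
Area = |Σ|/2 = 118.
Hole:
Apply Gauss's area formula: 2A = Σ (x_i·y_{i+1} − x_{i+1}·y_i), indices taken mod 5.
Σ = (4) + (9) + (-1) + (3) + (-6) = 9
Area = |Σ|/2 = 4.5.
Net area = 118 − 4.5 = 113.5.

113.5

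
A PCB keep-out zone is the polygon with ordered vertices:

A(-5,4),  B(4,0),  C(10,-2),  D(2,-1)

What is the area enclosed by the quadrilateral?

Cross-terms: -16, -8, -6, 3  ⇒  Σ = -27
Area = |Σ|/2 = 13.5.

13.5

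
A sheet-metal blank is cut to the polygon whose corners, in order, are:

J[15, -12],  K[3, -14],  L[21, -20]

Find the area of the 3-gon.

J→K: (15)(-14) − (3)(-12) = -174
K→L: (3)(-20) − (21)(-14) = 234
L→J: (21)(-12) − (15)(-20) = 48
Σ = 108
Area = |Σ|/2 = 54.

54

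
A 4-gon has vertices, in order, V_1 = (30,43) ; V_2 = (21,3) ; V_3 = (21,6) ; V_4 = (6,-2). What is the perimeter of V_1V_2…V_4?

|V_1V_2| = √((-9)² + (-40)²) = √1681 = 41
|V_2V_3| = √((0)² + (3)²) = √9 = 3
|V_3V_4| = √((-15)² + (-8)²) = √289 = 17
|V_4V_1| = √((24)² + (45)²) = √2601 = 51
Perimeter = 41 + 3 + 17 + 51 = 112.

112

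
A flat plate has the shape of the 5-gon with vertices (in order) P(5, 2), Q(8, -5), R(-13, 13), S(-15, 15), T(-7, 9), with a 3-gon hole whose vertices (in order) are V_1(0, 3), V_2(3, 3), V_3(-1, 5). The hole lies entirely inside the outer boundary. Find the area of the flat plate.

42.5

Outer boundary:
Apply Gauss's area formula: 2A = Σ (x_i·y_{i+1} − x_{i+1}·y_i), indices taken mod 5.
Σ = (-41) + (39) + (0) + (-30) + (-59) = -91
Area = |Σ|/2 = 45.5.
Hole:
V_1→V_2: (0)(3) − (3)(3) = -9
V_2→V_3: (3)(5) − (-1)(3) = 18
V_3→V_1: (-1)(3) − (0)(5) = -3
Σ = 6
Area = |Σ|/2 = 3.
Net area = 45.5 − 3 = 42.5.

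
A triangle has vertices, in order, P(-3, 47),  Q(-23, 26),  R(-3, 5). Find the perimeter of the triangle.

100

|PQ| = √((-20)² + (-21)²) = √841 = 29
|QR| = √((20)² + (-21)²) = √841 = 29
|RP| = √((0)² + (42)²) = √1764 = 42
Perimeter = 29 + 29 + 42 = 100.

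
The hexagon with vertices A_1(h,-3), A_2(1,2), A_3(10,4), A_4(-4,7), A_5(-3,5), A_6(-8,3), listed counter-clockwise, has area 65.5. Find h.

The doubled signed area Σ (x_i y_{i+1} − x_{i+1} y_i) is linear in h.
With h=0 it equals 129; the coefficient of h is -1 (from the two edges through A_1).
So -1·h + 129 = 2·65.5 = 131 ⇒ h = -2.

-2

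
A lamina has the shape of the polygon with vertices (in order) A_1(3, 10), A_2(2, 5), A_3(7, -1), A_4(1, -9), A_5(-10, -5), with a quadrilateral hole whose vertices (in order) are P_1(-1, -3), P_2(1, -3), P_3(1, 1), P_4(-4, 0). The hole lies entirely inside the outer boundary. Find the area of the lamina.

Outer boundary:
Apply the shoelace formula: 2A = Σ (x_i·y_{i+1} − x_{i+1}·y_i), indices taken mod 5.
Cross-terms: -5, -37, -62, -95, -85  ⇒  Σ = -284
Area = |Σ|/2 = 142.
Hole:
P_1→P_2: (-1)(-3) − (1)(-3) = 6
P_2→P_3: (1)(1) − (1)(-3) = 4
P_3→P_4: (1)(0) − (-4)(1) = 4
P_4→P_1: (-4)(-3) − (-1)(0) = 12
Σ = 26
Area = |Σ|/2 = 13.
Net area = 142 − 13 = 129.

129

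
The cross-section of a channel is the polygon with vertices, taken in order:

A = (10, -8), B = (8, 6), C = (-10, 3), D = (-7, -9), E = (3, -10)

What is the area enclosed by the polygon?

Apply the surveyor's formula: 2A = Σ (x_i·y_{i+1} − x_{i+1}·y_i), indices taken mod 5.
Σ = (124) + (84) + (111) + (97) + (76) = 492
Area = |Σ|/2 = 246.

246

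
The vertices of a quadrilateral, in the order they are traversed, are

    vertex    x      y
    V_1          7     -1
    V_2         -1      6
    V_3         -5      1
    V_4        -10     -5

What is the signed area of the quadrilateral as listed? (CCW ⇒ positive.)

75

Apply the shoelace formula: 2A = Σ (x_i·y_{i+1} − x_{i+1}·y_i), indices taken mod 4.
V_1→V_2: (7)(6) − (-1)(-1) = 41
V_2→V_3: (-1)(1) − (-5)(6) = 29
V_3→V_4: (-5)(-5) − (-10)(1) = 35
V_4→V_1: (-10)(-1) − (7)(-5) = 45
Σ = 150
Signed area = Σ/2 = 75 (positive ⇒ counter-clockwise traversal).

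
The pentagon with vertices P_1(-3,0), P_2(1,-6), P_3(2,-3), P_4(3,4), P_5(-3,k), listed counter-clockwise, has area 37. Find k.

3

Write out the shoelace sum; only the two edges meeting at P_5 involve k:
2·Area = [(3·k − (-3)·4) + ((-3)·0 − (-3)·k)] + 44
       = 6·k + 56 = 74
⇒ k = 3.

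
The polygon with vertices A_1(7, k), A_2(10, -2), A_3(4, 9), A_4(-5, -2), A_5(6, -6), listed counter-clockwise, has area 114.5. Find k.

Write out the shoelace sum; only the two edges meeting at A_1 involve k:
2·Area = [(6·k − 7·(-6)) + (7·(-2) − 10·k)] + 177
       = -4·k + 205 = 229
⇒ k = -6.

-6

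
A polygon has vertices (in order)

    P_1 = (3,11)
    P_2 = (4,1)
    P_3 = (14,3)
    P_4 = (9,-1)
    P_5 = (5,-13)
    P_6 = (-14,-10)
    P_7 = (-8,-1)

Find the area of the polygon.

Apply the shoelace (surveyor's) formula: 2A = Σ (x_i·y_{i+1} − x_{i+1}·y_i), indices taken mod 7.
P_1→P_2: (3)(1) − (4)(11) = -41
P_2→P_3: (4)(3) − (14)(1) = -2
P_3→P_4: (14)(-1) − (9)(3) = -41
P_4→P_5: (9)(-13) − (5)(-1) = -112
P_5→P_6: (5)(-10) − (-14)(-13) = -232
P_6→P_7: (-14)(-1) − (-8)(-10) = -66
P_7→P_1: (-8)(11) − (3)(-1) = -85
Σ = -579
Area = |Σ|/2 = 289.5.

289.5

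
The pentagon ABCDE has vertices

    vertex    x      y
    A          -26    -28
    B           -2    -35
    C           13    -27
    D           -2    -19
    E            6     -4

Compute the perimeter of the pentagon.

|AB| = √((24)² + (-7)²) = √625 = 25
|BC| = √((15)² + (8)²) = √289 = 17
|CD| = √((-15)² + (8)²) = √289 = 17
|DE| = √((8)² + (15)²) = √289 = 17
|EA| = √((-32)² + (-24)²) = √1600 = 40
Perimeter = 25 + 17 + 17 + 17 + 40 = 116.

116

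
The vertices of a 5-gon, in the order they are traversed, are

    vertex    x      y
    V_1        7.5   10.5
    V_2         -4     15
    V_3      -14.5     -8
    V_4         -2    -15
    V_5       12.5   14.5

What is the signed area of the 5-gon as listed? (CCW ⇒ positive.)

Apply the surveyor's formula: 2A = Σ (x_i·y_{i+1} − x_{i+1}·y_i), indices taken mod 5.
Cross-terms: 154.5, 249.5, 201.5, 158.5, 22.5  ⇒  Σ = 786.5
Signed area = Σ/2 = 393.25 (positive ⇒ counter-clockwise traversal).

393.25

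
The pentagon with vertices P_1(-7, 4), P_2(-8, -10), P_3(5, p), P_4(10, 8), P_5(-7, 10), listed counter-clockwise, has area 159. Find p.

The doubled signed area Σ (x_i y_{i+1} − x_{i+1} y_i) is linear in p.
With p=0 it equals 390; the coefficient of p is -18 (from the two edges through P_3).
So -18·p + 390 = 2·159 = 318 ⇒ p = 4.

4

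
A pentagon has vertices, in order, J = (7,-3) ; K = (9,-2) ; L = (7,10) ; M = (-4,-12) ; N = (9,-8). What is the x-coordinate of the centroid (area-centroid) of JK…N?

4

Apply the surveyor's formula. First the cross-terms c_i = x_i·y_{i+1} − x_{i+1}·y_i:
  13, 104, -44, 140, 29  ⇒  2A = 242, A = 121.
Then Σ (x_i + x_{i+1})·c_i = 2904, so x̄ = 2904 / (6·121) = 4.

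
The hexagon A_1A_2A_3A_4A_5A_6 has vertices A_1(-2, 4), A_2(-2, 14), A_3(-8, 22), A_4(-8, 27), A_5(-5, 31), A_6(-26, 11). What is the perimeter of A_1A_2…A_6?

84

|A_1A_2| = √((0)² + (10)²) = √100 = 10
|A_2A_3| = √((-6)² + (8)²) = √100 = 10
|A_3A_4| = √((0)² + (5)²) = √25 = 5
|A_4A_5| = √((3)² + (4)²) = √25 = 5
|A_5A_6| = √((-21)² + (-20)²) = √841 = 29
|A_6A_1| = √((24)² + (-7)²) = √625 = 25
Perimeter = 10 + 10 + 5 + 5 + 29 + 25 = 84.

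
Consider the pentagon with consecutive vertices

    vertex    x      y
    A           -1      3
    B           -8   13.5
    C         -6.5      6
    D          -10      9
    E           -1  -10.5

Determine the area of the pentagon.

Σ = (10.5) + (39.75) + (1.5) + (114) + (-13.5) = 152.25
Area = |Σ|/2 = 76.125.

76.125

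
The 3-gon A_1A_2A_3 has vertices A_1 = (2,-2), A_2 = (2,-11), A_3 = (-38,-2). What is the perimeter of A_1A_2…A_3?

|A_1A_2| = √((0)² + (-9)²) = √81 = 9
|A_2A_3| = √((-40)² + (9)²) = √1681 = 41
|A_3A_1| = √((40)² + (0)²) = √1600 = 40
Perimeter = 9 + 41 + 40 = 90.

90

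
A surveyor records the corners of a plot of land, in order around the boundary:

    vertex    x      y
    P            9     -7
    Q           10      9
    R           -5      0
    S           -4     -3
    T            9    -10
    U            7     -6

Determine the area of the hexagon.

149.5

Apply the shoelace (surveyor's) formula: 2A = Σ (x_i·y_{i+1} − x_{i+1}·y_i), indices taken mod 6.
Σ = (151) + (45) + (15) + (67) + (16) + (5) = 299
Area = |Σ|/2 = 149.5.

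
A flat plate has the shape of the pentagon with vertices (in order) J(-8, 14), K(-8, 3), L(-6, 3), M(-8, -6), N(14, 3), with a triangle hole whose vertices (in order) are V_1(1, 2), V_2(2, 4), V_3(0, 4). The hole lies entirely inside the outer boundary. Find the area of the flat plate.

Outer boundary:
Apply the surveyor's formula: 2A = Σ (x_i·y_{i+1} − x_{i+1}·y_i), indices taken mod 5.
Cross-terms: 88, -6, 60, 60, 220  ⇒  Σ = 422
Area = |Σ|/2 = 211.
Hole:
Apply Gauss's area formula: 2A = Σ (x_i·y_{i+1} − x_{i+1}·y_i), indices taken mod 3.
Σ = (0) + (8) + (-4) = 4
Area = |Σ|/2 = 2.
Net area = 211 − 2 = 209.

209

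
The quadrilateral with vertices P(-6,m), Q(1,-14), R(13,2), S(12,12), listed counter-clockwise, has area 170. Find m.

The doubled signed area Σ (x_i y_{i+1} − x_{i+1} y_i) is linear in m.
With m=0 it equals 472; the coefficient of m is 11 (from the two edges through P).
So 11·m + 472 = 2·170 = 340 ⇒ m = -12.

-12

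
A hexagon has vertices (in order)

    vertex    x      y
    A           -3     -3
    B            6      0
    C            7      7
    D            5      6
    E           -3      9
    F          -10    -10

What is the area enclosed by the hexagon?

125

Apply the shoelace formula: 2A = Σ (x_i·y_{i+1} − x_{i+1}·y_i), indices taken mod 6.
Cross-terms: 18, 42, 7, 63, 120, 0  ⇒  Σ = 250
Area = |Σ|/2 = 125.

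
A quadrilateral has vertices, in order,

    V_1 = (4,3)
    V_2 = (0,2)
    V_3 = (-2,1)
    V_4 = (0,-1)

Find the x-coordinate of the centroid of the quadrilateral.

2/3

Apply the surveyor's formula. First the cross-terms c_i = x_i·y_{i+1} − x_{i+1}·y_i:
  8, 4, 2, 4  ⇒  2A = 18, A = 9.
Then Σ (x_i + x_{i+1})·c_i = 36, so x̄ = 36 / (6·9) = 2/3.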